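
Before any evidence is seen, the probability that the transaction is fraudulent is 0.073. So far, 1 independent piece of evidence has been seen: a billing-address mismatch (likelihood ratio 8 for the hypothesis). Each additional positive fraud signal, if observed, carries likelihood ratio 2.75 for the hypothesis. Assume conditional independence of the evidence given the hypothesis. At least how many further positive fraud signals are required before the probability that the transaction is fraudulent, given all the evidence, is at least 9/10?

3

Prior odds = 0.073/0.927 = 73/927.
Bayes factor of the evidence already in hand = 8.
Odds after that evidence = (73/927) × 8 = 584/927.
Target odds = 0.9/0.1 = 9.
Need 2.75ⁿ ≥ 9 ÷ (584/927) = 8343/584.
2.75² = 7.5625 falls short of 8343/584 but 2.75³ = 20.796875 reaches it, so n = 3.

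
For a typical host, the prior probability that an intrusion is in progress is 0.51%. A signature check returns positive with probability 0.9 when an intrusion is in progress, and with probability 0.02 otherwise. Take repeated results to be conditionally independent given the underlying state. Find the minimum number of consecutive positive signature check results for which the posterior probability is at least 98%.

Prior odds = 0.0051/0.9949 = 51/9949.
Likelihood ratio of a positive result = 0.9/0.02 = 45.
Target odds: 0.98 ÷ 0.02 = 49.
Need (51/9949) × 45ⁿ ≥ 49, i.e. 45ⁿ ≥ 487501/51.
45² = 2025 falls short of 487501/51 but 45³ = 91125 reaches it, so n = 3.

3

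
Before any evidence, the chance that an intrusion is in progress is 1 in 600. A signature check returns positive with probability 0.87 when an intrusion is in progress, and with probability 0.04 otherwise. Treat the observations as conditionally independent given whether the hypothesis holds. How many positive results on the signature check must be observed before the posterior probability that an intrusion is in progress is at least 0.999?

5

Prior odds: (1/600) ÷ (599/600) = 1/599.
Likelihood ratio of a positive result = 0.87/0.04 = 21.75.
Target posterior odds = 0.999/0.001 = 999.
Need (1/599) × 21.75ⁿ ≥ 999, i.e. 21.75ⁿ ≥ 598401.
21.75⁴ = 57289761/256 falls short of 598401 but 21.75⁵ ≈4.86739e+06 reaches it, so n = 5.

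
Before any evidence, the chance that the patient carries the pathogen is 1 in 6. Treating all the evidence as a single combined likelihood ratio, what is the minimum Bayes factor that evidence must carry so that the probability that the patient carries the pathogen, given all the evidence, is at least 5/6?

25

Prior odds = (1/6)/(5/6) = 0.2.
Target odds = (5/6)/(1/6) = 5.
Required Bayes factor = 5 ÷ 0.2 = 25.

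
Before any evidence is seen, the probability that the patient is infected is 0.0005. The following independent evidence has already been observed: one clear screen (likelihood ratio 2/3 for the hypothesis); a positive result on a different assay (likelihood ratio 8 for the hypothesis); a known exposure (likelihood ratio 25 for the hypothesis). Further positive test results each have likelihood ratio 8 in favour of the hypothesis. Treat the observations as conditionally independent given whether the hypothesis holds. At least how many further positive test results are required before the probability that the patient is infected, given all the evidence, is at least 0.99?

4

Prior odds = 0.0005/0.9995 = 1/1999.
Combined Bayes factor of the evidence already in hand = (2/3) × 8 × 25 = 400/3.
Odds after that evidence = (1/1999) × 400/3 = 400/5997.
Target odds = 0.99/0.01 = 99.
Need 8ⁿ ≥ 99 ÷ (400/5997) = 1484.2575.
8³ = 512 falls short of 1484.2575 but 8⁴ = 4096 reaches it, so n = 4.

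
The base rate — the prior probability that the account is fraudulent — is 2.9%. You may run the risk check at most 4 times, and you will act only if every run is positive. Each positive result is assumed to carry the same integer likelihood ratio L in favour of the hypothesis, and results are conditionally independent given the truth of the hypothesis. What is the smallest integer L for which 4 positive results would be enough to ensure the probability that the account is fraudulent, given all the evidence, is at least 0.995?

Prior odds = 0.029/0.971 = 29/971.
Target odds = 0.995/0.005 = 199.
Need L⁴ ≥ 199 ÷ (29/971) = 193229/29.
9⁴ = 6561 < 193229/29 ≤ 10000 = 10⁴, so L = 10.

10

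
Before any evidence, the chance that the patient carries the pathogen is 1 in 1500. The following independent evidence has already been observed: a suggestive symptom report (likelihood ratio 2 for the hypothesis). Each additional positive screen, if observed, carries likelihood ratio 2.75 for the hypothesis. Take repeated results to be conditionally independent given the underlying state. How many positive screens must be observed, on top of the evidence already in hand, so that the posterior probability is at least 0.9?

9

Prior odds = (1/1500)/(1499/1500) = 1/1499.
Bayes factor of the evidence already in hand = 2.
Odds after that evidence = (1/1499) × 2 = 2/1499.
Target odds = 0.9/0.1 = 9.
Need 2.75ⁿ ≥ 9 ÷ (2/1499) = 6745.5.
2.75⁸ = 214358881/65536 falls short of 6745.5 but 2.75⁹ ≈8994.86 reaches it, so n = 9.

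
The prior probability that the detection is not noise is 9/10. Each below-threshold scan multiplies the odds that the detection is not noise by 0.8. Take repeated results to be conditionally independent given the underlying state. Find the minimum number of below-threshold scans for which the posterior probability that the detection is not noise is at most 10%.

Prior odds = 0.9/0.1 = 9.
Likelihood ratio per below-threshold scan = 0.8.
Target posterior odds = 0.1/0.9 = 1/9.
Need 9 × 0.8ⁿ ≤ 1/9, i.e. 0.8ⁿ ≤ 1/81.
0.8¹⁹ ≈0.0144115 is still above 1/81 but 0.8²⁰ ≈0.0115292 is at or below it, so n = 20.

20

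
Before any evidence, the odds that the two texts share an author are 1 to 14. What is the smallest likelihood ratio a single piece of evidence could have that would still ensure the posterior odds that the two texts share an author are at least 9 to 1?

126

Prior odds = 1/14.
Target odds = 9.
Required Bayes factor = 9 ÷ (1/14) = 126.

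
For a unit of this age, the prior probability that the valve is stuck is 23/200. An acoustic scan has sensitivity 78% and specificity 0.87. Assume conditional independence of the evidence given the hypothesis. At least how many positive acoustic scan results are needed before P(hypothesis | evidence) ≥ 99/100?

4

Prior odds = 0.115/0.885 = 23/177.
False-positive rate = 1 − 0.87 = 0.13; likelihood ratio of a positive = 0.78/0.13 = 6.
Target odds: 0.99 ÷ 0.01 = 99.
Require 6ⁿ ≥ 99 ÷ (23/177) = 17523/23.
6³ = 216 falls short of 17523/23 but 6⁴ = 1296 reaches it, so n = 4.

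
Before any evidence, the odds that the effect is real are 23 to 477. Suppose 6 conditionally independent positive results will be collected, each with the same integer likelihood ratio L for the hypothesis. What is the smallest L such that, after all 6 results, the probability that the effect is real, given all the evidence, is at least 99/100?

4

Prior odds = 23/477.
Target odds = 0.99/0.01 = 99.
Need L⁶ ≥ 99 ÷ (23/477) = 47223/23.
3⁶ = 729 < 47223/23 ≤ 4096 = 4⁶, so L = 4.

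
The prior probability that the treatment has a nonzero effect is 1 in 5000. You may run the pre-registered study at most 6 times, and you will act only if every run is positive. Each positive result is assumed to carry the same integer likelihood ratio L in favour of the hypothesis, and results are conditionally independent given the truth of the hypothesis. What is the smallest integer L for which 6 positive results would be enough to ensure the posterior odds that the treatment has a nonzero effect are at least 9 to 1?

6

Prior odds = 0.0002/0.9998 = 1/4999.
Target odds = 9.
Need L⁶ ≥ 9 ÷ (1/4999) = 44991.
5⁶ = 15625 < 44991 ≤ 46656 = 6⁶, so L = 6.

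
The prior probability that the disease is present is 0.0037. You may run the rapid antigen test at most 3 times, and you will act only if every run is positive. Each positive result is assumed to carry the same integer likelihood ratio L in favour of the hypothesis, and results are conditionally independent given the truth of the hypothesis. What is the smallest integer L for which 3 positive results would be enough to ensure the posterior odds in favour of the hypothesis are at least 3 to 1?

Prior odds = 0.0037/0.9963 = 37/9963.
Target odds = 3.
Need L³ ≥ 3 ÷ (37/9963) = 29889/37.
9³ = 729 < 29889/37 ≤ 1000 = 10³, so L = 10.

10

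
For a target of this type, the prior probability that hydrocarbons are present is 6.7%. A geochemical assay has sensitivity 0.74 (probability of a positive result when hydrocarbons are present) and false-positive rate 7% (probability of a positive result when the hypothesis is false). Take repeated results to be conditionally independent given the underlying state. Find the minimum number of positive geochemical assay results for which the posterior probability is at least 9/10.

3

Prior odds: 0.067 ÷ 0.933 = 67/933.
Likelihood ratio of a positive result = 0.74/0.07 = 74/7.
Target odds: 0.9 ÷ 0.1 = 9.
Require (74/7)ⁿ ≥ 9 ÷ (67/933) = 8397/67.
(74/7)² = 5476/49 falls short of 8397/67 but (74/7)³ = 405224/343 reaches it, so n = 3.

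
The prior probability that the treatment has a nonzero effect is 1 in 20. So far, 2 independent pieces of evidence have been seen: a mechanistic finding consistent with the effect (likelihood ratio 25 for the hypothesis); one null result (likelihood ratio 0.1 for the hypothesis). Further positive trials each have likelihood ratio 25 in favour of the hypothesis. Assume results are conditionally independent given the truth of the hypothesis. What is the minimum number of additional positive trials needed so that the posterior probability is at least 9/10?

2

Prior odds = 0.05/0.95 = 1/19.
Combined Bayes factor of the evidence already in hand = 25 × 0.1 = 2.5.
Odds after that evidence = (1/19) × 2.5 = 5/38.
Target odds = 0.9/0.1 = 9.
Need 25ⁿ ≥ 9 ÷ (5/38) = 68.4.
25¹ = 25 falls short of 68.4 but 25² = 625 reaches it, so n = 2.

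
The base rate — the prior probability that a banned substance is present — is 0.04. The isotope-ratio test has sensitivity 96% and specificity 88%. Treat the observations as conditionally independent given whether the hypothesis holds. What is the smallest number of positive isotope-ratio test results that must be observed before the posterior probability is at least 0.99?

4

Prior odds: 0.04 ÷ 0.96 = 1/24.
False-positive rate = 1 − 0.88 = 0.12; likelihood ratio of a positive = 0.96/0.12 = 8.
Target posterior odds = 0.99/0.01 = 99.
Require 8ⁿ ≥ 99 ÷ (1/24) = 2376.
8³ = 512 falls short of 2376 but 8⁴ = 4096 reaches it, so n = 4.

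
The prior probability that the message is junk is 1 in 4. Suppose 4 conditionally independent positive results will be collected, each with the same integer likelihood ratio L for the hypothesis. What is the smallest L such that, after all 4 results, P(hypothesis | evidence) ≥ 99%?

Prior odds = 0.25/0.75 = 1/3.
Target odds = 0.99/0.01 = 99.
Need L⁴ ≥ 99 ÷ (1/3) = 297.
4⁴ = 256 < 297 ≤ 625 = 5⁴, so L = 5.

5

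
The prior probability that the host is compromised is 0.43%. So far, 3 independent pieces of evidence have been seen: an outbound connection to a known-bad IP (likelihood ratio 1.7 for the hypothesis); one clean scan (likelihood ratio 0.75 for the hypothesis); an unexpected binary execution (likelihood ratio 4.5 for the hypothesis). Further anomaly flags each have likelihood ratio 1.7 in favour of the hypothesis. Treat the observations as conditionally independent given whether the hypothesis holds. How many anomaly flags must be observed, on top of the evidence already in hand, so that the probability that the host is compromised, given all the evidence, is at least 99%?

Prior odds = 0.0043/0.9957 = 43/9957.
Combined Bayes factor of the evidence already in hand = 1.7 × 0.75 × 4.5 = 5.7375.
Odds after that evidence = (43/9957) × 5.7375 = 6579/265520.
Target odds = 0.99/0.01 = 99.
Need 1.7ⁿ ≥ 99 ÷ (6579/265520) = 2920720/731.
1.7¹⁵ ≈2862.42 falls short of 2920720/731 but 1.7¹⁶ ≈4866.12 reaches it, so n = 16.

16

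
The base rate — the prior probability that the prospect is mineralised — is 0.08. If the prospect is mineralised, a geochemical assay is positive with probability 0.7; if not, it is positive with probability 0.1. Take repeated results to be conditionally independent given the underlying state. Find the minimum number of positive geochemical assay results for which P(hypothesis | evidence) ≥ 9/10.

3

Prior odds: 0.08 ÷ 0.92 = 2/23.
Likelihood ratio of a positive = 0.7/0.1 = 7.
Target posterior odds = 0.9/0.1 = 9.
Require 7ⁿ ≥ 9 ÷ (2/23) = 103.5.
7² = 49 falls short of 103.5 but 7³ = 343 reaches it, so n = 3.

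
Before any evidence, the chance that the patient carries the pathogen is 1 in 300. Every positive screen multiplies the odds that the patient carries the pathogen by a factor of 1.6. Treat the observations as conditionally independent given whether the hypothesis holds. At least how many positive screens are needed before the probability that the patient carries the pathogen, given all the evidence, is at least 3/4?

Prior odds: (1/300) ÷ (299/300) = 1/299.
Likelihood ratio per positive screen = 1.6.
Target posterior odds = 0.75/0.25 = 3.
Require 1.6ⁿ ≥ 3 ÷ (1/299) = 897.
1.6¹⁴ ≈720.576 falls short of 897 but 1.6¹⁵ ≈1152.92 reaches it, so n = 15.

15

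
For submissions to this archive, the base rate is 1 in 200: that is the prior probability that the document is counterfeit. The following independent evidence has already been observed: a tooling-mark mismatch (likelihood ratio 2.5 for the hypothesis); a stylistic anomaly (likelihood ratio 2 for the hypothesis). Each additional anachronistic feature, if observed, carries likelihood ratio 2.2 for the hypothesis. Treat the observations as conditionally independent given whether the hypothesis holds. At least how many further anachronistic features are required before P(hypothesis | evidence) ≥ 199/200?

12

Prior odds = 0.005/0.995 = 1/199.
Combined Bayes factor of the evidence already in hand = 2.5 × 2 = 5.
Odds after that evidence = (1/199) × 5 = 5/199.
Target odds = 0.995/0.005 = 199.
Need 2.2ⁿ ≥ 199 ÷ (5/199) = 7920.2.
2.2¹¹ ≈5843.18 falls short of 7920.2 but 2.2¹² ≈12855 reaches it, so n = 12.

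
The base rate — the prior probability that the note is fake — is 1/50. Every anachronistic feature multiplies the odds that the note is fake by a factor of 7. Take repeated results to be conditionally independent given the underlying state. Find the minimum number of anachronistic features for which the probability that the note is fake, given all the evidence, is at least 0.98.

4

Prior odds = 0.02/0.98 = 1/49.
Likelihood ratio per anachronistic feature = 7.
Target odds: 0.98 ÷ 0.02 = 49.
Require 7ⁿ ≥ 49 ÷ (1/49) = 2401.
7³ = 343 falls short of 2401 but 7⁴ = 2401 reaches it, so n = 4.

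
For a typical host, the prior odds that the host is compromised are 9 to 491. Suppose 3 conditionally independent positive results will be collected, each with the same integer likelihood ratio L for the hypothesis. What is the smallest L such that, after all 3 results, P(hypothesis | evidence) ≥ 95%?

Prior odds = 9/491.
Target odds = 0.95/0.05 = 19.
Need L³ ≥ 19 ÷ (9/491) = 9329/9.
10³ = 1000 < 9329/9 ≤ 1331 = 11³, so L = 11.

11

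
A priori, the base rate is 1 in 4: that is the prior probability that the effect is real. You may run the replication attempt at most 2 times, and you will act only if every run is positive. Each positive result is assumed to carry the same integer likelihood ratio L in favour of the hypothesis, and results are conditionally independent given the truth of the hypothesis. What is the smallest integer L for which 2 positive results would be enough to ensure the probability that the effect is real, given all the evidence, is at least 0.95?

Prior odds = 0.25/0.75 = 1/3.
Target odds = 0.95/0.05 = 19.
Need L² ≥ 19 ÷ (1/3) = 57.
7² = 49 < 57 ≤ 64 = 8², so L = 8.

8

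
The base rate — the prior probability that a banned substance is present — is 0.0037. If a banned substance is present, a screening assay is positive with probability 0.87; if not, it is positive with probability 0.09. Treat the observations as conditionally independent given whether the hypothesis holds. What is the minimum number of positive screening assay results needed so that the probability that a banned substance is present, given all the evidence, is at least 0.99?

Prior odds = 0.0037/0.9963 = 37/9963.
Likelihood ratio of a positive = 0.87/0.09 = 29/3.
Target posterior odds = 0.99/0.01 = 99.
Require (29/3)ⁿ ≥ 99 ÷ (37/9963) = 986337/37.
(29/3)⁴ = 707281/81 falls short of 986337/37 but (29/3)⁵ = 20511149/243 reaches it, so n = 5.

5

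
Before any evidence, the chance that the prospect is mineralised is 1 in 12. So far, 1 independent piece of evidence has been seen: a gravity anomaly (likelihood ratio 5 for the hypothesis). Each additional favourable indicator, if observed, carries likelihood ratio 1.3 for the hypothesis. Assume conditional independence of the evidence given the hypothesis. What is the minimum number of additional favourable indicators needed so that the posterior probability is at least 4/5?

9

Prior odds = (1/12)/(11/12) = 1/11.
Bayes factor of the evidence already in hand = 5.
Odds after that evidence = (1/11) × 5 = 5/11.
Target odds = 0.8/0.2 = 4.
Need 1.3ⁿ ≥ 4 ÷ (5/11) = 8.8.
1.3⁸ = 815730721/100000000 falls short of 8.8 but 1.3⁹ ≈10.6045 reaches it, so n = 9.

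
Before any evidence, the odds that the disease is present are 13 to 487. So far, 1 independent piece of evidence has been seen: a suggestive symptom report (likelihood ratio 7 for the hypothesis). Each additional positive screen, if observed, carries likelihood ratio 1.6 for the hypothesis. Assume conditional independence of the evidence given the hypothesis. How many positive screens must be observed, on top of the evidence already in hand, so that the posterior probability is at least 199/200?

15

Prior odds = 13/487.
Bayes factor of the evidence already in hand = 7.
Odds after that evidence = (13/487) × 7 = 91/487.
Target odds = 0.995/0.005 = 199.
Need 1.6ⁿ ≥ 199 ÷ (91/487) = 96913/91.
1.6¹⁴ ≈720.576 falls short of 96913/91 but 1.6¹⁵ ≈1152.92 reaches it, so n = 15.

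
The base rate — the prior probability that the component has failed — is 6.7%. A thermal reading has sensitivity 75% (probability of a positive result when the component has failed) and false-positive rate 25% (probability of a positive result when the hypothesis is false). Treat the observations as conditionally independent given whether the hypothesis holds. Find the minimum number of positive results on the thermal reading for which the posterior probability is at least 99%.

Prior odds: 0.067 ÷ 0.933 = 67/933.
Likelihood ratio of a positive result = 0.75/0.25 = 3.
Target odds: 0.99 ÷ 0.01 = 99.
Require 3ⁿ ≥ 99 ÷ (67/933) = 92367/67.
3⁶ = 729 falls short of 92367/67 but 3⁷ = 2187 reaches it, so n = 7.

7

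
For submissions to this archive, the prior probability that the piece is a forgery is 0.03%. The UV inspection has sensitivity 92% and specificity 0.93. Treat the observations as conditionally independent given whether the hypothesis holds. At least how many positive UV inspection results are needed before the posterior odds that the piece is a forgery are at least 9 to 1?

Prior odds: 0.0003 ÷ 0.9997 = 3/9997.
False-positive rate = 1 − 0.93 = 0.07; likelihood ratio of a positive = 0.92/0.07 = 92/7.
Target odds = 9.
Need (3/9997) × (92/7)ⁿ ≥ 9, i.e. (92/7)ⁿ ≥ 29991.
(92/7)⁴ = 71639296/2401 falls short of 29991 but (92/7)⁵ ≈392147 reaches it, so n = 5.

5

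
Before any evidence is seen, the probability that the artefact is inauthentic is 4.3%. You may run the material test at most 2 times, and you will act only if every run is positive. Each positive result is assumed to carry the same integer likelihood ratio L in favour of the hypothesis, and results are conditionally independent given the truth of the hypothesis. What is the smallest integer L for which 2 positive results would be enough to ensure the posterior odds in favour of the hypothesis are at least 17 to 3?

12

Prior odds = 0.043/0.957 = 43/957.
Target odds = 17/3.
Need L² ≥ 17/3 ÷ (43/957) = 5423/43.
11² = 121 < 5423/43 ≤ 144 = 12², so L = 12.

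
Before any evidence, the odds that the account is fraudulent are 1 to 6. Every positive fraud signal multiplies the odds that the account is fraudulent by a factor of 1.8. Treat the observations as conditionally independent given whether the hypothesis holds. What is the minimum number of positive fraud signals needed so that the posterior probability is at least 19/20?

9

Prior odds = 1/6.
Likelihood ratio per positive fraud signal = 1.8.
Target posterior odds = 0.95/0.05 = 19.
Require 1.8ⁿ ≥ 19 ÷ (1/6) = 114.
1.8⁸ = 43046721/390625 falls short of 114 but 1.8⁹ = 387420489/1953125 reaches it, so n = 9.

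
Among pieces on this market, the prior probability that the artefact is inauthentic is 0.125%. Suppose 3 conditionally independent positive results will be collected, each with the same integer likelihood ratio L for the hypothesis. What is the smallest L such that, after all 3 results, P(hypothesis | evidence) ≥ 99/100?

Prior odds = 0.00125/0.99875 = 1/799.
Target odds = 0.99/0.01 = 99.
Need L³ ≥ 99 ÷ (1/799) = 79101.
42³ = 74088 < 79101 ≤ 79507 = 43³, so L = 43.

43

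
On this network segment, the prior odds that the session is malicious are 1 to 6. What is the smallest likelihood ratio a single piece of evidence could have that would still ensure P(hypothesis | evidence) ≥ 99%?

Prior odds = 1/6.
Target odds = 0.99/0.01 = 99.
Required Bayes factor = 99 ÷ (1/6) = 594.

594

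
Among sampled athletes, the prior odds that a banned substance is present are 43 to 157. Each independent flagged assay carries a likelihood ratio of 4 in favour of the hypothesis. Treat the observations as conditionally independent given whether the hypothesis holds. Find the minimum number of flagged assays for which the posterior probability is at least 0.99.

Prior odds = 43/157.
Likelihood ratio per flagged assay = 4.
Target odds: 0.99 ÷ 0.01 = 99.
Need (43/157) × 4ⁿ ≥ 99, i.e. 4ⁿ ≥ 15543/43.
4⁴ = 256 falls short of 15543/43 but 4⁵ = 1024 reaches it, so n = 5.

5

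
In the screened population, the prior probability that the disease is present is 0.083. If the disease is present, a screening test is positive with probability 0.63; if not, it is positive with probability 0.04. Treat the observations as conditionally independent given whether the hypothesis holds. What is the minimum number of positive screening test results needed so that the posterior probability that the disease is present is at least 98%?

Prior odds: 0.083 ÷ 0.917 = 83/917.
Likelihood ratio of a positive = 0.63/0.04 = 15.75.
Target posterior odds = 0.98/0.02 = 49.
Require 15.75ⁿ ≥ 49 ÷ (83/917) = 44933/83.
15.75² = 248.0625 falls short of 44933/83 but 15.75³ = 3906.984375 reaches it, so n = 3.

3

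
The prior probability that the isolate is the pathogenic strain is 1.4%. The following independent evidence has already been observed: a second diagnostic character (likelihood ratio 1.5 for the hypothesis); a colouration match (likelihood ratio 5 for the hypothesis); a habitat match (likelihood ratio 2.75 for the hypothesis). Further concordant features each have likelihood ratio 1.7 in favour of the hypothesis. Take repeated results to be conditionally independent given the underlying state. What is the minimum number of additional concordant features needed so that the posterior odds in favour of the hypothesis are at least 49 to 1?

Prior odds = 0.014/0.986 = 7/493.
Combined Bayes factor of the evidence already in hand = 1.5 × 5 × 2.75 = 20.625.
Odds after that evidence = (7/493) × 20.625 = 1155/3944.
Target odds = 49.
Need 1.7ⁿ ≥ 49 ÷ (1155/3944) = 27608/165.
1.7⁹ ≈118.588 falls short of 27608/165 but 1.7¹⁰ ≈201.599 reaches it, so n = 10.

10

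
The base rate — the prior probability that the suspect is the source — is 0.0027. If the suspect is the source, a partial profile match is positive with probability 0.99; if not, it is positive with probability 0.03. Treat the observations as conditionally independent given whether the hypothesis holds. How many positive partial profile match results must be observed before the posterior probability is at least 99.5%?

Prior odds: 0.0027 ÷ 0.9973 = 27/9973.
Likelihood ratio of a positive = 0.99/0.03 = 33.
Target posterior odds = 0.995/0.005 = 199.
Require 33ⁿ ≥ 199 ÷ (27/9973) = 1984627/27.
33³ = 35937 falls short of 1984627/27 but 33⁴ = 1185921 reaches it, so n = 4.

4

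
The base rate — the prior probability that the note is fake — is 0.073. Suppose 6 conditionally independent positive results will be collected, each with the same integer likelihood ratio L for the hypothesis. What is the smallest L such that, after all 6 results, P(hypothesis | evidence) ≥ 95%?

3

Prior odds = 0.073/0.927 = 73/927.
Target odds = 0.95/0.05 = 19.
Need L⁶ ≥ 19 ÷ (73/927) = 17613/73.
2⁶ = 64 < 17613/73 ≤ 729 = 3⁶, so L = 3.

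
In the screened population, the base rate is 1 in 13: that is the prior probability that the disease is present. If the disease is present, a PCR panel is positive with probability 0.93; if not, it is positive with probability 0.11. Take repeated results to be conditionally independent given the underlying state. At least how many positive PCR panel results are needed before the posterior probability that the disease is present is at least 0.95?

Prior odds = (1/13)/(12/13) = 1/12.
Likelihood ratio of a positive = 0.93/0.11 = 93/11.
Target posterior odds = 0.95/0.05 = 19.
Need (1/12) × (93/11)ⁿ ≥ 19, i.e. (93/11)ⁿ ≥ 228.
(93/11)² = 8649/121 falls short of 228 but (93/11)³ = 804357/1331 reaches it, so n = 3.

3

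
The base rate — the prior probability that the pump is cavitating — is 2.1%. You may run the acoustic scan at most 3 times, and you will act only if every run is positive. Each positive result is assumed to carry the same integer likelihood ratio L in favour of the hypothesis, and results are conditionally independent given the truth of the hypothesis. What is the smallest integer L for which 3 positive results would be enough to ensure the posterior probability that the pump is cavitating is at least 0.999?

36

Prior odds = 0.021/0.979 = 21/979.
Target odds = 0.999/0.001 = 999.
Need L³ ≥ 999 ÷ (21/979) = 326007/7.
35³ = 42875 < 326007/7 ≤ 46656 = 36³, so L = 36.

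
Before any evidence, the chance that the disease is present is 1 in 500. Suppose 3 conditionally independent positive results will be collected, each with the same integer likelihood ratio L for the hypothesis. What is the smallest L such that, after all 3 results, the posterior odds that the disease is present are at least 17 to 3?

15

Prior odds = 0.002/0.998 = 1/499.
Target odds = 17/3.
Need L³ ≥ 17/3 ÷ (1/499) = 8483/3.
14³ = 2744 < 8483/3 ≤ 3375 = 15³, so L = 15.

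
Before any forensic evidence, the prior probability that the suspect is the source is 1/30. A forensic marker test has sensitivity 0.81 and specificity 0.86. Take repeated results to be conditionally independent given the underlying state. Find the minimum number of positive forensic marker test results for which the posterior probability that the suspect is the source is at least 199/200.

Prior odds = (1/30)/(29/30) = 1/29.
False-positive rate = 1 − 0.86 = 0.14; likelihood ratio of a positive = 0.81/0.14 = 81/14.
Target posterior odds = 0.995/0.005 = 199.
Need (1/29) × (81/14)ⁿ ≥ 199, i.e. (81/14)ⁿ ≥ 5771.
(81/14)⁴ = 43046721/38416 falls short of 5771 but (81/14)⁵ ≈6483.13 reaches it, so n = 5.

5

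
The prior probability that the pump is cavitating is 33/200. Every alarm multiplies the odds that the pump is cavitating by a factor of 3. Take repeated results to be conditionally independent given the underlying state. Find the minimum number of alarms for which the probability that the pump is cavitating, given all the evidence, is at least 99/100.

Prior odds: 0.165 ÷ 0.835 = 33/167.
Likelihood ratio per alarm = 3.
Target posterior odds = 0.99/0.01 = 99.
Require 3ⁿ ≥ 99 ÷ (33/167) = 501.
3⁵ = 243 falls short of 501 but 3⁶ = 729 reaches it, so n = 6.

6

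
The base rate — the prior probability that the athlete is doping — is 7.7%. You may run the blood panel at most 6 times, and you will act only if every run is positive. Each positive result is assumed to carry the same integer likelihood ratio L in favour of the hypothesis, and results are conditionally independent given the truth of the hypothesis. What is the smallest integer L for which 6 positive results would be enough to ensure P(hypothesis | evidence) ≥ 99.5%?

Prior odds = 0.077/0.923 = 77/923.
Target odds = 0.995/0.005 = 199.
Need L⁶ ≥ 199 ÷ (77/923) = 183677/77.
3⁶ = 729 < 183677/77 ≤ 4096 = 4⁶, so L = 4.

4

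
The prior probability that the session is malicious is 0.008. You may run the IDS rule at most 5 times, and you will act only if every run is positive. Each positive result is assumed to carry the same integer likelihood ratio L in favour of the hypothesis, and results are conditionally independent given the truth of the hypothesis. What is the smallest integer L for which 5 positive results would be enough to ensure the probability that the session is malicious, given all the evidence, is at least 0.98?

6

Prior odds = 0.008/0.992 = 1/124.
Target odds = 0.98/0.02 = 49.
Need L⁵ ≥ 49 ÷ (1/124) = 6076.
5⁵ = 3125 < 6076 ≤ 7776 = 6⁵, so L = 6.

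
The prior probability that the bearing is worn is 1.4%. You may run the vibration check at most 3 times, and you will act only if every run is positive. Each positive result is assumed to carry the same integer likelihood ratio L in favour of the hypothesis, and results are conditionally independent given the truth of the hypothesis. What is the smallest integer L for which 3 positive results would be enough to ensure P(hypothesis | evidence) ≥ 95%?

12

Prior odds = 0.014/0.986 = 7/493.
Target odds = 0.95/0.05 = 19.
Need L³ ≥ 19 ÷ (7/493) = 9367/7.
11³ = 1331 < 9367/7 ≤ 1728 = 12³, so L = 12.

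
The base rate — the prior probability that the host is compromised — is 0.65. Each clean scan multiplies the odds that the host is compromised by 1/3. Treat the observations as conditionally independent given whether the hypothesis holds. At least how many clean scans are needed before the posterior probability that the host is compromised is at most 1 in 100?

Prior odds: 0.65 ÷ 0.35 = 13/7.
Likelihood ratio per clean scan = 1/3.
Target posterior odds = 0.01/0.99 = 1/99.
Need (13/7) × (1/3)ⁿ ≤ 1/99, i.e. (1/3)ⁿ ≤ 7/1287.
(1/3)⁴ = 1/81 is still above 7/1287 but (1/3)⁵ = 1/243 is at or below it, so n = 5.

5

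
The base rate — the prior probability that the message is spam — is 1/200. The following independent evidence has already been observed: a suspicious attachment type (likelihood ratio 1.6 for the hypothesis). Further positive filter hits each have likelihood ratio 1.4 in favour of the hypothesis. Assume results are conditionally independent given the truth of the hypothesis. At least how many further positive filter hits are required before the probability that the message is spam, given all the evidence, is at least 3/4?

18

Prior odds = 0.005/0.995 = 1/199.
Bayes factor of the evidence already in hand = 1.6.
Odds after that evidence = (1/199) × 1.6 = 8/995.
Target odds = 0.75/0.25 = 3.
Need 1.4ⁿ ≥ 3 ÷ (8/995) = 373.125.
1.4¹⁷ ≈304.913 falls short of 373.125 but 1.4¹⁸ ≈426.879 reaches it, so n = 18.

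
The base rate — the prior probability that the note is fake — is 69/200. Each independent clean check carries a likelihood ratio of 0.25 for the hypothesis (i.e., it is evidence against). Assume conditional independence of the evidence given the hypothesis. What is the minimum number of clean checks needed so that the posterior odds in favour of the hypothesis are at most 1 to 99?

Prior odds: 0.345 ÷ 0.655 = 69/131.
Likelihood ratio per clean check = 0.25.
Target odds = 1/99.
Need (69/131) × 0.25ⁿ ≤ 1/99, i.e. 0.25ⁿ ≤ 131/6831.
0.25² = 0.0625 is still above 131/6831 but 0.25³ = 0.015625 is at or below it, so n = 3.

3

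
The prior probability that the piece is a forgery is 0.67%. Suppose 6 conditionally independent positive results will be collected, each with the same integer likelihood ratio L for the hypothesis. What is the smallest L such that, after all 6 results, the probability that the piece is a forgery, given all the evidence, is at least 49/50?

Prior odds = 0.0067/0.9933 = 67/9933.
Target odds = 0.98/0.02 = 49.
Need L⁶ ≥ 49 ÷ (67/9933) = 486717/67.
4⁶ = 4096 < 486717/67 ≤ 15625 = 5⁶, so L = 5.

5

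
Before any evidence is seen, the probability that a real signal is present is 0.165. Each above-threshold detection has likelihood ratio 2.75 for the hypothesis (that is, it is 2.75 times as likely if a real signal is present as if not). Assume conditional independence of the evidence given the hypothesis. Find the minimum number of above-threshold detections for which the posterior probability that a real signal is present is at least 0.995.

7

Prior odds: 0.165 ÷ 0.835 = 33/167.
Likelihood ratio per above-threshold detection = 2.75.
Target odds: 0.995 ÷ 0.005 = 199.
Require 2.75ⁿ ≥ 199 ÷ (33/167) = 33233/33.
2.75⁶ = 1771561/4096 falls short of 33233/33 but 2.75⁷ = 19487171/16384 reaches it, so n = 7.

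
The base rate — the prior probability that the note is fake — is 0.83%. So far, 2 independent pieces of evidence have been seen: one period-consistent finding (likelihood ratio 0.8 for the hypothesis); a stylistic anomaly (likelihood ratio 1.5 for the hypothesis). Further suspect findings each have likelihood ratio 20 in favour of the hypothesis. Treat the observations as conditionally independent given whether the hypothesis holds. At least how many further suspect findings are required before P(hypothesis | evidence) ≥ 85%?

Prior odds = 0.0083/0.9917 = 83/9917.
Combined Bayes factor of the evidence already in hand = 0.8 × 1.5 = 1.2.
Odds after that evidence = (83/9917) × 1.2 = 498/49585.
Target odds = 0.85/0.15 = 17/3.
Need 20ⁿ ≥ 17/3 ÷ (498/49585) = 842945/1494.
20² = 400 falls short of 842945/1494 but 20³ = 8000 reaches it, so n = 3.

3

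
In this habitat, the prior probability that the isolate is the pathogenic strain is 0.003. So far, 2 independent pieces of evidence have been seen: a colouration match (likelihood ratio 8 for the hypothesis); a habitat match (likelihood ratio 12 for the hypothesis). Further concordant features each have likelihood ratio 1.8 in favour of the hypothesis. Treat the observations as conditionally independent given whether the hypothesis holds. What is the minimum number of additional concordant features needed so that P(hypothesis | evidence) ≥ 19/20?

8

Prior odds = 0.003/0.997 = 3/997.
Combined Bayes factor of the evidence already in hand = 8 × 12 = 96.
Odds after that evidence = (3/997) × 96 = 288/997.
Target odds = 0.95/0.05 = 19.
Need 1.8ⁿ ≥ 19 ÷ (288/997) = 18943/288.
1.8⁷ = 4782969/78125 falls short of 18943/288 but 1.8⁸ = 43046721/390625 reaches it, so n = 8.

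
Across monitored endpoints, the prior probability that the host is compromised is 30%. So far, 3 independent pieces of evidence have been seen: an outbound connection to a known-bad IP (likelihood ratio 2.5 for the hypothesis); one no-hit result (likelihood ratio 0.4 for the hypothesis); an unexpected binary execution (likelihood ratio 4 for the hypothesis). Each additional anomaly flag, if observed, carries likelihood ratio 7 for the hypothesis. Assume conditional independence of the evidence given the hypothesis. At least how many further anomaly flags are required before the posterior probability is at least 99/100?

Prior odds = 0.3/0.7 = 3/7.
Combined Bayes factor of the evidence already in hand = 2.5 × 0.4 × 4 = 4.
Odds after that evidence = (3/7) × 4 = 12/7.
Target odds = 0.99/0.01 = 99.
Need 7ⁿ ≥ 99 ÷ (12/7) = 57.75.
7² = 49 falls short of 57.75 but 7³ = 343 reaches it, so n = 3.

3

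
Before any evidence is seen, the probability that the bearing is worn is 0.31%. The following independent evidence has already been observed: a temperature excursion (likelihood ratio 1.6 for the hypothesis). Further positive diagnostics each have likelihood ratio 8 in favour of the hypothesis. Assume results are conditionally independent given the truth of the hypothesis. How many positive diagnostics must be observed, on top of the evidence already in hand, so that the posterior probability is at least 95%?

4

Prior odds = 0.0031/0.9969 = 31/9969.
Bayes factor of the evidence already in hand = 1.6.
Odds after that evidence = (31/9969) × 1.6 = 248/49845.
Target odds = 0.95/0.05 = 19.
Need 8ⁿ ≥ 19 ÷ (248/49845) = 947055/248.
8³ = 512 falls short of 947055/248 but 8⁴ = 4096 reaches it, so n = 4.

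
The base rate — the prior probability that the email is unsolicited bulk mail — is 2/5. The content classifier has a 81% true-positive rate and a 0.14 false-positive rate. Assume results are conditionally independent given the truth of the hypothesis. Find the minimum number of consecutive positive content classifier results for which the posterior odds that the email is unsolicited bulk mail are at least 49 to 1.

Prior odds: 0.4 ÷ 0.6 = 2/3.
Likelihood ratio of a positive result = 0.81/0.14 = 81/14.
Target odds = 49.
Require (81/14)ⁿ ≥ 49 ÷ (2/3) = 73.5.
(81/14)² = 6561/196 falls short of 73.5 but (81/14)³ = 531441/2744 reaches it, so n = 3.

3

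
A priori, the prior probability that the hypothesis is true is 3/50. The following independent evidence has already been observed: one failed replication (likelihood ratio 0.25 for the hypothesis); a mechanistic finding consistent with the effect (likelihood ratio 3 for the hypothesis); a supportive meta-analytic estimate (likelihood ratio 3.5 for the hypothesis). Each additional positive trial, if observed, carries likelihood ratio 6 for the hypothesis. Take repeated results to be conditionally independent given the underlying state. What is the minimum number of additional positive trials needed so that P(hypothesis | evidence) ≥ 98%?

Prior odds = 0.06/0.94 = 3/47.
Combined Bayes factor of the evidence already in hand = 0.25 × 3 × 3.5 = 2.625.
Odds after that evidence = (3/47) × 2.625 = 63/376.
Target odds = 0.98/0.02 = 49.
Need 6ⁿ ≥ 49 ÷ (63/376) = 2632/9.
6³ = 216 falls short of 2632/9 but 6⁴ = 1296 reaches it, so n = 4.

4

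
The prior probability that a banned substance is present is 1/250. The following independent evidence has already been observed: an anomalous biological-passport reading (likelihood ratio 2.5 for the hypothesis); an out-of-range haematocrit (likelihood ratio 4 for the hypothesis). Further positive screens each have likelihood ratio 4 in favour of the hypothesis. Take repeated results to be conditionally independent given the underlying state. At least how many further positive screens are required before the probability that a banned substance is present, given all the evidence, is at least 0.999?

Prior odds = 0.004/0.996 = 1/249.
Combined Bayes factor of the evidence already in hand = 2.5 × 4 = 10.
Odds after that evidence = (1/249) × 10 = 10/249.
Target odds = 0.999/0.001 = 999.
Need 4ⁿ ≥ 999 ÷ (10/249) = 24875.1.
4⁷ = 16384 falls short of 24875.1 but 4⁸ = 65536 reaches it, so n = 8.

8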